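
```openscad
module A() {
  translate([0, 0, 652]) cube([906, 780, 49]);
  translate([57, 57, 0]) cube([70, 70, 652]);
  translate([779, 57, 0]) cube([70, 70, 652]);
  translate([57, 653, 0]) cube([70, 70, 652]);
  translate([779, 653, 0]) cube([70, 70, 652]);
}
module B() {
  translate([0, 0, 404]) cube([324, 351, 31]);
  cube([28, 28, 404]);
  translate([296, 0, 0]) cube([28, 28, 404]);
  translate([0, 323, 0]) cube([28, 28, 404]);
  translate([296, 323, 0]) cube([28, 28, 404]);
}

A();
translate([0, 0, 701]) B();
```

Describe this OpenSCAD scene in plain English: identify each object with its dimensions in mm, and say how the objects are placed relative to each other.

A is a table with a 906×780 mm rectangular top, 49 mm thick, top surface at z = 701 mm, supported by four 70×70 mm square legs, each inset 57 mm from the nearest pair of top edges, running from the floor.

B is a four-legged stool. The seat is 324×351 mm, 31 mm thick, top at z = 435 mm. It stands on four square legs, each 28×28 mm in cross-section, from z = 0 to the seat underside, each flush with a corner of the seat.

The stool is on top of the table.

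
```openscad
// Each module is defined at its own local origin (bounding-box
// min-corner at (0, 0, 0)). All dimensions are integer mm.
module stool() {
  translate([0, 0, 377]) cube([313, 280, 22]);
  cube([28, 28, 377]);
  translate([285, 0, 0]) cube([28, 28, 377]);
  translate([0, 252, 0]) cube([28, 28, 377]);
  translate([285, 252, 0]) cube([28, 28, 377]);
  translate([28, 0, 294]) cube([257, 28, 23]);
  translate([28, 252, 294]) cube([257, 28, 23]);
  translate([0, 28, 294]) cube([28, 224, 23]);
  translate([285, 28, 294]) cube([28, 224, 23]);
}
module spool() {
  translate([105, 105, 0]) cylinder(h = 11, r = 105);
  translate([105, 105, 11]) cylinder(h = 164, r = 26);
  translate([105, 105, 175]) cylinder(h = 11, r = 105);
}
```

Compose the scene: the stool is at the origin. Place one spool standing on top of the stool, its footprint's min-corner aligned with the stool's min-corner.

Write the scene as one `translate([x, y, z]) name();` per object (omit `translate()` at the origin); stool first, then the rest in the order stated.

stool();
translate([0, 0, 399]) spool();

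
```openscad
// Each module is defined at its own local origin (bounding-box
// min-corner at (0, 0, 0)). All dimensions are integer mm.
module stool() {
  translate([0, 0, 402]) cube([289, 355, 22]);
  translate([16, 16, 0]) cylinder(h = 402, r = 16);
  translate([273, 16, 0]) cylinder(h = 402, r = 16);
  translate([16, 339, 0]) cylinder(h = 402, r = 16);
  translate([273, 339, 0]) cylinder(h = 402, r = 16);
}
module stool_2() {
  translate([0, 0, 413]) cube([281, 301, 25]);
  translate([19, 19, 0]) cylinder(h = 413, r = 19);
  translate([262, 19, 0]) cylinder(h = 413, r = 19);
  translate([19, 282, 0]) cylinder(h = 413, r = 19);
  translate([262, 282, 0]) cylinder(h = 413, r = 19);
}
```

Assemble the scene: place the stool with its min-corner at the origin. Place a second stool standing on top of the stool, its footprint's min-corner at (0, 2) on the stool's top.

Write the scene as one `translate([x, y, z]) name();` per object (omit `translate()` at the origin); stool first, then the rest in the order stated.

stool();
translate([0, 2, 424]) stool_2();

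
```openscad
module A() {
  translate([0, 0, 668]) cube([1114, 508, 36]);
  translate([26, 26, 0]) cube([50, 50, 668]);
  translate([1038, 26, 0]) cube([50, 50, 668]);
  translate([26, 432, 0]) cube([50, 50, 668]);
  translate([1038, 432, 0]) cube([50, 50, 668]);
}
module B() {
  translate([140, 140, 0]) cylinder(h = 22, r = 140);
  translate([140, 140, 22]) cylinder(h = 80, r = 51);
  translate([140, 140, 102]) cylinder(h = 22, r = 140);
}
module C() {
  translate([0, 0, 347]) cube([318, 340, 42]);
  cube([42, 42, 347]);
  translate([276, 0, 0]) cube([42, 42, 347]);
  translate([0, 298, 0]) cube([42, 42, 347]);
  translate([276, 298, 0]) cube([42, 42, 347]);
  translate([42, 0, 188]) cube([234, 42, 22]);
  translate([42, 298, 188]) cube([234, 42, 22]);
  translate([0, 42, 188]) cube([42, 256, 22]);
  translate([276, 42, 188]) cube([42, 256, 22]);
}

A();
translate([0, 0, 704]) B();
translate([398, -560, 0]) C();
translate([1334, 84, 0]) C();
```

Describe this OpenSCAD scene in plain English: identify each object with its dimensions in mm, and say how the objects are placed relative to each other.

A is a table with a 1114×508 mm rectangular top, 36 mm thick, top surface at z = 704 mm, supported by four 50×50 mm square legs, each inset 26 mm from the nearest pair of top edges, running from the floor.

B is a spool: two coaxial disc flanges of radius 140 mm and thickness 22 mm, joined by a core cylinder of radius 51 mm and height 80 mm. The lower flange rests on z = 0 and the three cylinders share a vertical axis.

C is a four-legged stool. The seat is 318×340 mm, 42 mm thick, top at z = 389 mm. It stands on four square legs, each 42×42 mm in cross-section, from z = 0 to the seat underside, each flush with a corner of the seat. Four stretchers, 42 mm wide and 22 mm tall, connect adjacent legs with their undersides at z = 188 mm, each running between the inner faces of the legs it joins and aligned with the legs' outer faces on the other axis.

The spool is on top of the table. Two stools sit around the table at the −y, +x sides.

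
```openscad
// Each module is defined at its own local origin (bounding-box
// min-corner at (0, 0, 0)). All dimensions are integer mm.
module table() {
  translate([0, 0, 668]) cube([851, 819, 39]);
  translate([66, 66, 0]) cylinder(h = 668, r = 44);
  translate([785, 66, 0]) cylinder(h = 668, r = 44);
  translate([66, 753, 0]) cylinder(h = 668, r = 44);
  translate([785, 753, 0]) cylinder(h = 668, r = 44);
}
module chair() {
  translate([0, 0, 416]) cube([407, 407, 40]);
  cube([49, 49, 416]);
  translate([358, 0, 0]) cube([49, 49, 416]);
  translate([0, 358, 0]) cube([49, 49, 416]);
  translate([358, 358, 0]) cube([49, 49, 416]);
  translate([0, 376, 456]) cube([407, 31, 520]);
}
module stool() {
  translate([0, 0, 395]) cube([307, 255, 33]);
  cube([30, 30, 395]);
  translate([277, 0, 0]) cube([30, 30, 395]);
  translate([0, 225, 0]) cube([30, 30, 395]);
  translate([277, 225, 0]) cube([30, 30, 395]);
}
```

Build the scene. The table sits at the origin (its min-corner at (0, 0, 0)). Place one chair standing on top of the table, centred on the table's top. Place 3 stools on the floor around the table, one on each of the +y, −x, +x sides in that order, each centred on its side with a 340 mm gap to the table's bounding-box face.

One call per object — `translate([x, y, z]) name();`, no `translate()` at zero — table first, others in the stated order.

table();
translate([222, 206, 707]) chair();
translate([272, 1159, 0]) stool();
translate([-647, 282, 0]) stool();
translate([1191, 282, 0]) stool();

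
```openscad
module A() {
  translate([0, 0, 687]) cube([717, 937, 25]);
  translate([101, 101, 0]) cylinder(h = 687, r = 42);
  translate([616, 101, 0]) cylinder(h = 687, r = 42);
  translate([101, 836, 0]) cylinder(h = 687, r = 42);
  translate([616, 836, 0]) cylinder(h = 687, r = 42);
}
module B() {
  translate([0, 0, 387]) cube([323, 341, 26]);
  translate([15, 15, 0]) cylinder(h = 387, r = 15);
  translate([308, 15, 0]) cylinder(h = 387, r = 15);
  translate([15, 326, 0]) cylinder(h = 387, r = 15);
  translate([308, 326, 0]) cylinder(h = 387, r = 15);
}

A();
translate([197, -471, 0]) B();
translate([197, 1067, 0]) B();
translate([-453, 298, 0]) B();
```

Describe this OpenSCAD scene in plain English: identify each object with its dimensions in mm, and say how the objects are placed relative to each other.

A is a table with a 717×937 mm rectangular top, 25 mm thick, top surface at z = 712 mm, supported by four round legs of 84 mm diameter, each leg's bounding box inset 59 mm from the nearest pair of top edges, running from the floor.

B is a four-legged stool. The seat is a 323×341×26 mm slab whose top surface is at z = 413 mm; four round legs, each 30 mm in diameter, run from the floor (z = 0) to the underside of the seat, each leg's axis is inset half a diameter from the nearest pair of seat edges (so the leg's bounding box is flush with the corner).

Three stools sit around the table at the −y, +y, −x sides.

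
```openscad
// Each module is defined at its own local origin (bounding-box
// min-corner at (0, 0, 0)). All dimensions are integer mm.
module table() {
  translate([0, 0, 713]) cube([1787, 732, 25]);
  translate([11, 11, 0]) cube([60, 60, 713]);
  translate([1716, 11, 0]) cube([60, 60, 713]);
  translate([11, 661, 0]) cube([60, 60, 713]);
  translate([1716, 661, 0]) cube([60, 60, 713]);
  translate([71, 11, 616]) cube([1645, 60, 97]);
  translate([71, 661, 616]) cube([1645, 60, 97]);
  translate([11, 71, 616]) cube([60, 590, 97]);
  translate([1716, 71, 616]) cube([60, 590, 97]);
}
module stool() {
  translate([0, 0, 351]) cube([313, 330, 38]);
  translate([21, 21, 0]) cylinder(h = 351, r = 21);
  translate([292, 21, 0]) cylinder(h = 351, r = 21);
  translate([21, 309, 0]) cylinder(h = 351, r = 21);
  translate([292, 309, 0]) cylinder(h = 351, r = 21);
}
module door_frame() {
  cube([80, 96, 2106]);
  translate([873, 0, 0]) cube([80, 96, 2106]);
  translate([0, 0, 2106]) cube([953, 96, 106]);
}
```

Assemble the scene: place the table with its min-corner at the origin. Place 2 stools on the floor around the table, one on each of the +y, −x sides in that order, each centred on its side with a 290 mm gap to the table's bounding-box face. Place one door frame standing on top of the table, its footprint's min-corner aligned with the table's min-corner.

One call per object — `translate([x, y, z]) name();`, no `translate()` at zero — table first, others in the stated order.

table();
translate([737, 1022, 0]) stool();
translate([-603, 201, 0]) stool();
translate([0, 0, 738]) door_frame();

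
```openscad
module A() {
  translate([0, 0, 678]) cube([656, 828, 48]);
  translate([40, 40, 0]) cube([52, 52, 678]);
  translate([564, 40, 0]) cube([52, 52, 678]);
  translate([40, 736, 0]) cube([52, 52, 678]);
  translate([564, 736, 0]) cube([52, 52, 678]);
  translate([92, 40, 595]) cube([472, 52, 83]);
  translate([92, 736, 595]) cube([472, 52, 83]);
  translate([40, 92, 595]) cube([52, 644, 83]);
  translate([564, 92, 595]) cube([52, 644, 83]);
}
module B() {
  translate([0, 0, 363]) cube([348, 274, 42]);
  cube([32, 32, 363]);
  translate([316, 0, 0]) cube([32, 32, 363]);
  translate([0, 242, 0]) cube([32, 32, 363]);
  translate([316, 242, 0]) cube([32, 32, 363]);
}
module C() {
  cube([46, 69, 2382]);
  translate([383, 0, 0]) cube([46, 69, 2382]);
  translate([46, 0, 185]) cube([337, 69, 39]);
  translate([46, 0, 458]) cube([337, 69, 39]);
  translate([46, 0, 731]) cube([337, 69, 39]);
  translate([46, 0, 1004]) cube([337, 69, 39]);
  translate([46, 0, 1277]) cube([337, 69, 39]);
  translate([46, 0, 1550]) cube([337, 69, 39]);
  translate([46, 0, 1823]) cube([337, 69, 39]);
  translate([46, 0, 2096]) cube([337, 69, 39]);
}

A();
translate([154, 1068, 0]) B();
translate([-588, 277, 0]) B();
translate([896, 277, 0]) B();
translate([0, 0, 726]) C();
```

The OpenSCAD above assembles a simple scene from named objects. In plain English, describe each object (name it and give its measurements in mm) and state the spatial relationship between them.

A is a rectangular dining table. The top is 656×828×48 mm with its upper surface at z = 726 mm. It stands on four 52×52 mm square legs, each inset 40 mm from the nearest pair of top edges, running from the floor to the underside of the top. Four apron rails, 52 mm thick and 83 mm tall, run between adjacent legs with their top edges flush with the underside of the top and their outer faces flush with the legs' outer faces.

B is a simple wooden stool: a rectangular seat 348 mm (x) by 274 mm (y), 42 mm thick, top face at z = 405 mm, on four square legs, each 32×32 mm in cross-section. The legs rest on z = 0, each flush with a corner of the seat.

C is a straight ladder. Two 46×69 mm vertical rails, 2382 mm tall, stand 429 mm apart (outside-to-outside) with their front faces coplanar on the −y side. 8 rungs, each 69 mm deep and 39 mm tall, span between the inner faces of the rails, front faces flush with the rails. The lowest rung's underside is at z = 185 mm and rungs are spaced 273 mm apart (underside to underside).

Three stools sit around the table at the +y, −x, +x sides. The ladder is on top of the table.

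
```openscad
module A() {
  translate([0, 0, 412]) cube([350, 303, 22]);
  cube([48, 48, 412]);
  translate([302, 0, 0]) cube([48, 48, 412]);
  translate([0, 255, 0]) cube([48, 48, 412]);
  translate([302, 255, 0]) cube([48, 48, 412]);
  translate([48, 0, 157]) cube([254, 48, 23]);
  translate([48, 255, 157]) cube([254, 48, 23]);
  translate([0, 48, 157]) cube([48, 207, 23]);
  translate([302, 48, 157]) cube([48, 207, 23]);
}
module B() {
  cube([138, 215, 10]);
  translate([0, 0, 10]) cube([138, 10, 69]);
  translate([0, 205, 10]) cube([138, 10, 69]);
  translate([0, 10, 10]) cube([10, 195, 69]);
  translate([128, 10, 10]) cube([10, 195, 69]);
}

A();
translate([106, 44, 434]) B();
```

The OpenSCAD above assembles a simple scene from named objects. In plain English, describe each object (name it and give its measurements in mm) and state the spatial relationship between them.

A is a four-legged stool. The seat is a 350×303×22 mm slab whose top surface is at z = 434 mm; four square legs, each 48×48 mm in cross-section, run from the floor (z = 0) to the underside of the seat, each flush with a corner of the seat. Four stretchers, 48 mm wide and 23 mm tall, connect adjacent legs with their undersides at z = 157 mm, each running between the inner faces of the legs it joins and aligned with the legs' outer faces on the other axis.

B is an open storage box with external size 138×215×79 mm and wall thickness 10 mm (the base is also 10 mm thick). The base covers the whole footprint; the four walls stand on the base, with the y-facing walls full-width and the x-facing walls fitting between their inner faces.

The open box is on top of the stool, centred.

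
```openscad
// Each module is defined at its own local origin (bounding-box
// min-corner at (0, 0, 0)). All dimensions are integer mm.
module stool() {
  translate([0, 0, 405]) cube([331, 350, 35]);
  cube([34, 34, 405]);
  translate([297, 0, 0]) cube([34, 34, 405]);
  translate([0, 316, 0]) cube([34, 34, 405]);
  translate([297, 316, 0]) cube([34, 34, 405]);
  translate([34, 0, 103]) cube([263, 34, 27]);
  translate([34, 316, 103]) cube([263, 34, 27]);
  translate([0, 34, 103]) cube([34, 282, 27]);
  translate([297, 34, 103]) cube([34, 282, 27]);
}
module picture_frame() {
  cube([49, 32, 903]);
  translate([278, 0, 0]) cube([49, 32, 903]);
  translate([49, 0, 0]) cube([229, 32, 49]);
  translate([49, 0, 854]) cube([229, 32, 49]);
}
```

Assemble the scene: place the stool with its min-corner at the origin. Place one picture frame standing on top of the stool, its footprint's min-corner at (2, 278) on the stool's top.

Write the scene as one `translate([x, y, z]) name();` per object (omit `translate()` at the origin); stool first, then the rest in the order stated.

stool();
translate([2, 278, 440]) picture_frame();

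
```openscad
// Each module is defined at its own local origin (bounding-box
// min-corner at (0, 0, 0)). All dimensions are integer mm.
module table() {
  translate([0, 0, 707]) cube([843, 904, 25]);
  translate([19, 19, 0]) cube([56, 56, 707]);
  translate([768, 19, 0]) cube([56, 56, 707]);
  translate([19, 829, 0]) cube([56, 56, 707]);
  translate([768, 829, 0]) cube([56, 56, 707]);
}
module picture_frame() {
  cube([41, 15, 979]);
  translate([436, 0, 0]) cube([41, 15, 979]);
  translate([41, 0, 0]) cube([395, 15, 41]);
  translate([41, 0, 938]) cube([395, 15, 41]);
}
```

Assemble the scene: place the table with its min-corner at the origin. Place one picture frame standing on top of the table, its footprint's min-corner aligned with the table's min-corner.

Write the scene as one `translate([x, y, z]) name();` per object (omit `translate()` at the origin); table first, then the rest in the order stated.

table();
translate([0, 0, 732]) picture_frame();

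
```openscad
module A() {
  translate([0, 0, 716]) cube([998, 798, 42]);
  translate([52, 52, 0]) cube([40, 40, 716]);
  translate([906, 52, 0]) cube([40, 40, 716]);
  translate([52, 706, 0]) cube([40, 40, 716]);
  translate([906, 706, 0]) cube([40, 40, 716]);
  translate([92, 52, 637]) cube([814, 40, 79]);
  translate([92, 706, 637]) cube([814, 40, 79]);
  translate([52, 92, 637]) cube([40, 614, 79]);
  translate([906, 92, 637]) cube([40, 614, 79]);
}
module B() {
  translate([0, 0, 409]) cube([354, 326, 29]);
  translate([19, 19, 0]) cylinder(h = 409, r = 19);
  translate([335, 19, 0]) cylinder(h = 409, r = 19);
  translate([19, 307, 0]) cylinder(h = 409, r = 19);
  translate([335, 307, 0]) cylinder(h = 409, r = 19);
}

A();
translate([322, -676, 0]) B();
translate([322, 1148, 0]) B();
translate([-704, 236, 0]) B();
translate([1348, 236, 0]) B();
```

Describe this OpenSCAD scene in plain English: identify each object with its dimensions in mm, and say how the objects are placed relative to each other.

A is a table with a 998×798 mm rectangular top, 42 mm thick, top surface at z = 758 mm, supported by four 40×40 mm square legs, each inset 52 mm from the nearest pair of top edges, running from the floor. Four apron rails, 40 mm thick and 79 mm tall, run between adjacent legs with their top edges flush with the underside of the top and their outer faces flush with the legs' outer faces.

B is a four-legged stool. The seat is 354×326 mm, 29 mm thick, top at z = 438 mm. It stands on four round legs, each 38 mm in diameter, from z = 0 to the seat underside, each leg's axis is inset half a diameter from the nearest pair of seat edges (so the leg's bounding box is flush with the corner).

Four stools sit around the table at the −y, +y, −x, +x sides.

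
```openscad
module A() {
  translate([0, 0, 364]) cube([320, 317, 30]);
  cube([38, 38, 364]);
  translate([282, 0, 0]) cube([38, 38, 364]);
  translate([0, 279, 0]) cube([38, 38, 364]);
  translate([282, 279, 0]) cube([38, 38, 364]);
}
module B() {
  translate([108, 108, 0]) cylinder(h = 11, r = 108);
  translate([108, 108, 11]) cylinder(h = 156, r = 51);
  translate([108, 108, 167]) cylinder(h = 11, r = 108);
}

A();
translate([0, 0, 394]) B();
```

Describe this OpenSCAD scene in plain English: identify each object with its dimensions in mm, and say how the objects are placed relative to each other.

A is a simple wooden stool: a rectangular seat 320 mm (x) by 317 mm (y), 30 mm thick, top face at z = 394 mm, on four square legs, each 38×38 mm in cross-section. The legs rest on z = 0, each flush with a corner of the seat.

B is a spool: two coaxial disc flanges of radius 108 mm and thickness 11 mm, joined by a core cylinder of radius 51 mm and height 156 mm. The lower flange rests on z = 0 and the three cylinders share a vertical axis.

The spool is on top of the stool.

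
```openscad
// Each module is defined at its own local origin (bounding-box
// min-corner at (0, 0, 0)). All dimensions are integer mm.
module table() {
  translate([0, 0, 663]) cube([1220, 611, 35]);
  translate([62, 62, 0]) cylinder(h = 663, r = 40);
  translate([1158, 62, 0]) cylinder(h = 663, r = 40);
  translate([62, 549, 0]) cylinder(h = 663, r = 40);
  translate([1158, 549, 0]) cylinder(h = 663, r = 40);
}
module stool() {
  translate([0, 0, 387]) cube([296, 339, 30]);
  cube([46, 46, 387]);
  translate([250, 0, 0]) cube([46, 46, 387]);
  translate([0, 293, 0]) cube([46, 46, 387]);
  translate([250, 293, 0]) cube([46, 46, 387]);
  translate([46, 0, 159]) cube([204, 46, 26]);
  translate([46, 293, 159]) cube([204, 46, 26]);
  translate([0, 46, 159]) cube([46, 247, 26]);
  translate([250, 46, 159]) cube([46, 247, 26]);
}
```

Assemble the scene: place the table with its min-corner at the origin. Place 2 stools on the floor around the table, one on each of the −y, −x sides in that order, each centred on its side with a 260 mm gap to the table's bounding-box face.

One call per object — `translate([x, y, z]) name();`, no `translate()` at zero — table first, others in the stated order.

table();
translate([462, -599, 0]) stool();
translate([-556, 136, 0]) stool();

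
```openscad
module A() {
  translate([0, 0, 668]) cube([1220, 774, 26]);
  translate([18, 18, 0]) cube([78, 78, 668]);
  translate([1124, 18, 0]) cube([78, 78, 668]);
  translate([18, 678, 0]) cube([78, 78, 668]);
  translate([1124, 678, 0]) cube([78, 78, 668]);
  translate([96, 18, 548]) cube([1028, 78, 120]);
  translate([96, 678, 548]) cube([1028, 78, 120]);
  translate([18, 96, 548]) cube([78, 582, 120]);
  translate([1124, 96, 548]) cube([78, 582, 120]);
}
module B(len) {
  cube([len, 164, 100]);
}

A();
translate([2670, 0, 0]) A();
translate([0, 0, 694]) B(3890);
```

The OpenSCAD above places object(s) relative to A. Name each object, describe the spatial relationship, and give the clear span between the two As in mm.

A is a table. B is a beam. A beam spans the tops of two tables. The clear span between the two tables is 1450 mm.

Second table starts at x = 2670; first ends at x = 1220; clear span = 2670 − 1220 = 1450 mm.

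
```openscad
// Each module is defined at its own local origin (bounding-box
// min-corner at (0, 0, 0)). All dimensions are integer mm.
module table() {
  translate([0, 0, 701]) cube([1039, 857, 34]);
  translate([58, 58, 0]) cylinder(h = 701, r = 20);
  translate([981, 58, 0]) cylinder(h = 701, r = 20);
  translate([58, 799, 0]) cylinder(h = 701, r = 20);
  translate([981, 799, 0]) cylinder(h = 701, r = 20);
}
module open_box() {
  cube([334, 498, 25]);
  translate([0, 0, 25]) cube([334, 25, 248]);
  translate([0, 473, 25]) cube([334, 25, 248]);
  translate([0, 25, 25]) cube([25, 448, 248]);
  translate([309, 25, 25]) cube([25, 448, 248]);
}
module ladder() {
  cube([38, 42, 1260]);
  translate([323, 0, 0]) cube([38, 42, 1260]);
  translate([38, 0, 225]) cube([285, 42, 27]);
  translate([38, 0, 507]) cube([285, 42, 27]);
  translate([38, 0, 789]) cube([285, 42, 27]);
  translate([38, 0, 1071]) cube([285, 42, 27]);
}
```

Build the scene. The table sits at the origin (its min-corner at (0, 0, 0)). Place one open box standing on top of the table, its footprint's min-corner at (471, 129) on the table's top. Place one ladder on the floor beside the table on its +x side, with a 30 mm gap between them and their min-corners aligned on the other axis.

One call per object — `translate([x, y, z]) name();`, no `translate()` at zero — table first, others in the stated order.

table();
translate([471, 129, 735]) open_box();
translate([1069, 0, 0]) ladder();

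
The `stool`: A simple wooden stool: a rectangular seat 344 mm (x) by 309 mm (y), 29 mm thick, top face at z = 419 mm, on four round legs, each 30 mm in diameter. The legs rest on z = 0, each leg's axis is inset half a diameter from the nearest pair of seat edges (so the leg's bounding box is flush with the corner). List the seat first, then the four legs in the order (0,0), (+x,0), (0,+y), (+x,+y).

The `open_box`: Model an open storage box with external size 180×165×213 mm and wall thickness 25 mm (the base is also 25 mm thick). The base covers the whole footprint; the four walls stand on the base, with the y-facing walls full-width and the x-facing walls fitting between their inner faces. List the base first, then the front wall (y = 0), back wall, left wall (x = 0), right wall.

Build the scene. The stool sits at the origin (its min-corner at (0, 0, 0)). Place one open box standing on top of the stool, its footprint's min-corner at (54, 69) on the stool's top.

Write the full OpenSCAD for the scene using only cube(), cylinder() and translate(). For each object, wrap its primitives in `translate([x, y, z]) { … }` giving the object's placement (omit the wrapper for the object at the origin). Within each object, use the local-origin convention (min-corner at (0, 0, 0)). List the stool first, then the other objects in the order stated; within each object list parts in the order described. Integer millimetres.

translate([0, 0, 390]) cube([344, 309, 29]);
translate([15, 15, 0]) cylinder(h = 390, r = 15);
translate([329, 15, 0]) cylinder(h = 390, r = 15);
translate([15, 294, 0]) cylinder(h = 390, r = 15);
translate([329, 294, 0]) cylinder(h = 390, r = 15);
translate([54, 69, 419]) {
  cube([180, 165, 25]);
  translate([0, 0, 25]) cube([180, 25, 188]);
  translate([0, 140, 25]) cube([180, 25, 188]);
  translate([0, 25, 25]) cube([25, 115, 188]);
  translate([155, 25, 25]) cube([25, 115, 188]);
}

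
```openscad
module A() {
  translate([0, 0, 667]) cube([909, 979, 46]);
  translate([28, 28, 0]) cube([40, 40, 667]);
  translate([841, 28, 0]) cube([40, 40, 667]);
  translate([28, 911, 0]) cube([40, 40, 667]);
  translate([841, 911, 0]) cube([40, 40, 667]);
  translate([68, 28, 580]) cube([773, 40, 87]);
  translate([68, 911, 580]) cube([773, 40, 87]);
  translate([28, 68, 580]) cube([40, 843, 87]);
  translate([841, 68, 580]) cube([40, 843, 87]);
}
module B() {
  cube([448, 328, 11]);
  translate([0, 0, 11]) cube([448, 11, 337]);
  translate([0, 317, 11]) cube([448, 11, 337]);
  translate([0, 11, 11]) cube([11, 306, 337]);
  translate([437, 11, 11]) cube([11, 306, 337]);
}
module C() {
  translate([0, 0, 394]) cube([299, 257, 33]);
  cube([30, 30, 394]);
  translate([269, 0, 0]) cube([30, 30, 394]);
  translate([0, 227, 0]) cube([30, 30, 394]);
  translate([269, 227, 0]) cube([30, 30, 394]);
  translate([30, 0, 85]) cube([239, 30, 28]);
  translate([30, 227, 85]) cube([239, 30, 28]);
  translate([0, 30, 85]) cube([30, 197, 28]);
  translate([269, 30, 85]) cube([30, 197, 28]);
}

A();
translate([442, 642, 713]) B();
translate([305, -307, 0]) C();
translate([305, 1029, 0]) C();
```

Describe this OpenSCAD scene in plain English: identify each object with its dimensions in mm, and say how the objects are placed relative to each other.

A is a table: top 909 mm (x) × 979 mm (y), 46 mm thick, upper face at z = 713 mm, on four 40×40 mm square legs, each inset 28 mm from the nearest pair of top edges, running from z = 0 to the bottom of the top. Four apron rails, 40 mm thick and 87 mm tall, run between adjacent legs with their top edges flush with the underside of the top and their outer faces flush with the legs' outer faces.

B is an open storage box with external size 448×328×348 mm and wall thickness 11 mm (the base is also 11 mm thick). The base covers the whole footprint; the four walls stand on the base, with the y-facing walls full-width and the x-facing walls fitting between their inner faces.

C is a four-legged stool. The seat is 299×257 mm, 33 mm thick, top at z = 427 mm. It stands on four square legs, each 30×30 mm in cross-section, from z = 0 to the seat underside, each flush with a corner of the seat. Four stretchers, 30 mm wide and 28 mm tall, connect adjacent legs with their undersides at z = 85 mm, each running between the inner faces of the legs it joins and aligned with the legs' outer faces on the other axis.

The open box is on top of the table. Two stools sit around the table at the −y, +y sides.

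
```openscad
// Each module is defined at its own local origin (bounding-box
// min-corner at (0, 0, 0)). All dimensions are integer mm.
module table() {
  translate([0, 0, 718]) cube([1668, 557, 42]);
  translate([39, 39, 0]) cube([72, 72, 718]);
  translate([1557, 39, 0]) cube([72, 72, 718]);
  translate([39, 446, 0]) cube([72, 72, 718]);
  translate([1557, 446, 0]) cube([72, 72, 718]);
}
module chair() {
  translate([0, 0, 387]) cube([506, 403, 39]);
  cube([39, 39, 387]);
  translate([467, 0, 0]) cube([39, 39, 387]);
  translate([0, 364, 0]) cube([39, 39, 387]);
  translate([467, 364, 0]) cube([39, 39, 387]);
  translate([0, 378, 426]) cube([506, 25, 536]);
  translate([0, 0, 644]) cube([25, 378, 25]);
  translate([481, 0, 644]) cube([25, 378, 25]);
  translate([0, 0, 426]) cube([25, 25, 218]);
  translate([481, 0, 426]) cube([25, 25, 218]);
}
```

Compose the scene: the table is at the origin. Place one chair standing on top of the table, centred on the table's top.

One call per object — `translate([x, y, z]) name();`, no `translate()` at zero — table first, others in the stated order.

table();
translate([581, 77, 760]) chair();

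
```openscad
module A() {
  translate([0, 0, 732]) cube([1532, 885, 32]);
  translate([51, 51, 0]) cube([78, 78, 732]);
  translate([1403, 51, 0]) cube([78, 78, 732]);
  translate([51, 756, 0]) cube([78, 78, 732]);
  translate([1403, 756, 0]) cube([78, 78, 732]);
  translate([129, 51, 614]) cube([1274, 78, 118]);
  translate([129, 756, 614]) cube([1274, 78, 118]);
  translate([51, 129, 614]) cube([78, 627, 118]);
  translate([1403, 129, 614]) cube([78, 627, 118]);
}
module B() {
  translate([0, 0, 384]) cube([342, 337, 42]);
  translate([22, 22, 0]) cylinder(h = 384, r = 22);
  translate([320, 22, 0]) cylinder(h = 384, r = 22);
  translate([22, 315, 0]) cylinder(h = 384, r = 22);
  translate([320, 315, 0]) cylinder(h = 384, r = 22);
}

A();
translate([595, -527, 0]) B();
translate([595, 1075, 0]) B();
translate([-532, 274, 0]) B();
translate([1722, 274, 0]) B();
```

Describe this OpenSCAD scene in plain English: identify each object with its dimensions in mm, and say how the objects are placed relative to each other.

A is a table with a 1532×885 mm rectangular top, 32 mm thick, top surface at z = 764 mm, supported by four 78×78 mm square legs, each inset 51 mm from the nearest pair of top edges, running from the floor. Four apron rails, 78 mm thick and 118 mm tall, run between adjacent legs with their top edges flush with the underside of the top and their outer faces flush with the legs' outer faces.

B is a four-legged stool. The seat is 342×337 mm, 42 mm thick, top at z = 426 mm. It stands on four round legs, each 44 mm in diameter, from z = 0 to the seat underside, each leg's axis is inset half a diameter from the nearest pair of seat edges (so the leg's bounding box is flush with the corner).

Four stools sit around the table at the −y, +y, −x, +x sides.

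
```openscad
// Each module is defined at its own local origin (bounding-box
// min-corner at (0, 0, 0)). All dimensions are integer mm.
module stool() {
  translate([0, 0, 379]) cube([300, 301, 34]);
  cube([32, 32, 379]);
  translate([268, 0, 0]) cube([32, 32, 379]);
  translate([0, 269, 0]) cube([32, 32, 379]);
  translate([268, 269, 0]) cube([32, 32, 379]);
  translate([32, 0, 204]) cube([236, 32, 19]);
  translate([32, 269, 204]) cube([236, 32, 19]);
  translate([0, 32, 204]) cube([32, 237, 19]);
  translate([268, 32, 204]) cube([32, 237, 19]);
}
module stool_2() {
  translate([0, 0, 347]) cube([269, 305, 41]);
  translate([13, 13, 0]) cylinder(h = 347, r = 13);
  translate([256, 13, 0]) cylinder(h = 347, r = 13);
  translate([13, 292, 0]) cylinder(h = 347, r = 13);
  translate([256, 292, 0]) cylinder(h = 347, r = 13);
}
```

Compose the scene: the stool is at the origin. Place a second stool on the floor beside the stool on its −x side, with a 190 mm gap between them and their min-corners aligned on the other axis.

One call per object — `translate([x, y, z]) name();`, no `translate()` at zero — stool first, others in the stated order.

stool();
translate([-459, 0, 0]) stool_2();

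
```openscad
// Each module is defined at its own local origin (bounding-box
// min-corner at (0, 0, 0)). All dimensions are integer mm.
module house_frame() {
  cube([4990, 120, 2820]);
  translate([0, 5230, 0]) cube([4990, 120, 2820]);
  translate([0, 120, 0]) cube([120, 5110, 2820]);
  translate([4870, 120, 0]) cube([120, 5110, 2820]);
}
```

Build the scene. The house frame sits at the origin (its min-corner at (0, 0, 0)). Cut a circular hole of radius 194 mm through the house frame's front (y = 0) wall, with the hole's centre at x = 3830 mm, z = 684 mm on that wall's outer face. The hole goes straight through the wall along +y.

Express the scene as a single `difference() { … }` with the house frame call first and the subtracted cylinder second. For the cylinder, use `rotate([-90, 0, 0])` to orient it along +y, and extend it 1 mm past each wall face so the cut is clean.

difference() {
  house_frame();
  translate([3830, -1, 684]) rotate([-90, 0, 0]) cylinder(h = 122, r = 194);
}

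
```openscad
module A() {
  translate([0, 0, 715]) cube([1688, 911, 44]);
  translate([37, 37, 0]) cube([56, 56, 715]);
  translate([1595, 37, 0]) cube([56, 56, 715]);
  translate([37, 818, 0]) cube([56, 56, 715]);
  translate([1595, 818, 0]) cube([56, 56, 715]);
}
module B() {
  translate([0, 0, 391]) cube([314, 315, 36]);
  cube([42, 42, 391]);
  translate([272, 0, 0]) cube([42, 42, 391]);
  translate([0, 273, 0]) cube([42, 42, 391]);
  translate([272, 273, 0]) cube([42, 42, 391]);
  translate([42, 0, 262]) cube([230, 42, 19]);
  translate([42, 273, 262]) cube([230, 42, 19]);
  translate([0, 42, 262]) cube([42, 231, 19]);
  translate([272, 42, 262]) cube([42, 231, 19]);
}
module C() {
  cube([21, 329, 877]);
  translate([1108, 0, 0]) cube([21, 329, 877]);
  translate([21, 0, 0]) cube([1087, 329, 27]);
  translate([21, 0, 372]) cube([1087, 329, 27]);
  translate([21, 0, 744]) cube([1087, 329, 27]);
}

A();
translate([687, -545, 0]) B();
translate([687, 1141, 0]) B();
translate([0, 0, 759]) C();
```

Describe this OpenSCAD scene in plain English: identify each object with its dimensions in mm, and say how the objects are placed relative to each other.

A is a rectangular dining table. The top is 1688×911×44 mm with its upper surface at z = 759 mm. It stands on four 56×56 mm square legs, each inset 37 mm from the nearest pair of top edges, running from the floor to the underside of the top.

B is a four-legged stool. The seat is 314×315 mm, 36 mm thick, top at z = 427 mm. It stands on four square legs, each 42×42 mm in cross-section, from z = 0 to the seat underside, each flush with a corner of the seat. Four stretchers, 42 mm wide and 19 mm tall, connect adjacent legs with their undersides at z = 262 mm, each running between the inner faces of the legs it joins and aligned with the legs' outer faces on the other axis.

C is a bookshelf 1129 mm wide overall, 329 mm deep and 877 mm tall. The two sides are 21 mm thick vertical panels. 3 horizontal shelves of 27 mm thickness span between the inner faces of the sides; the lowest shelf sits on the floor and shelves are stacked with a clear vertical gap of 345 mm between each pair.

Two stools sit around the table at the −y, +y sides. The bookshelf is on top of the table.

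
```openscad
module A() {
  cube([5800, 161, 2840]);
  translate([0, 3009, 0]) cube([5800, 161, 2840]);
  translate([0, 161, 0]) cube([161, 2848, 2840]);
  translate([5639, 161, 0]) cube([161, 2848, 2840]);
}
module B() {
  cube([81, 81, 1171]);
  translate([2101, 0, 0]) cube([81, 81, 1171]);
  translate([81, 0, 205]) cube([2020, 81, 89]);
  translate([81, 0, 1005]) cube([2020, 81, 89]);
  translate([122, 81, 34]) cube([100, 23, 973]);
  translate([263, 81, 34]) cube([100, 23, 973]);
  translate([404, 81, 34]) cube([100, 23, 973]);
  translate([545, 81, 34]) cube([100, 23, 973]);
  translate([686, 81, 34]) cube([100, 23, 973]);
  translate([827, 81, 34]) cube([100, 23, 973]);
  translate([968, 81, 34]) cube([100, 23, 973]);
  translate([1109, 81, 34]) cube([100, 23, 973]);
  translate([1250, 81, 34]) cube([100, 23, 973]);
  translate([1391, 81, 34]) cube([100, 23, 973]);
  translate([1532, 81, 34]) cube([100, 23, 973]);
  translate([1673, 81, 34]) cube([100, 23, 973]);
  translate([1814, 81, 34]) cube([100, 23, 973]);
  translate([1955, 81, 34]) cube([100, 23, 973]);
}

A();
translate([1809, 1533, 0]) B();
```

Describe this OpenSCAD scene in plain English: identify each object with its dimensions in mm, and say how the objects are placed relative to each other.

A is a box-shaped house frame (walls only): outside footprint 5800×3170 mm, wall height 2840 mm, wall thickness 161 mm. The two y-facing walls run the full x-width; the two x-facing walls fit between the inner faces of the y-facing walls.

B is a fence section. Two 81×81 mm posts, 1171 mm tall, stand on the floor with a clear span of 2020 mm between their inner faces. Two horizontal rails of 81×89 mm section span the gap between the posts with their undersides at z = 205 mm and z = 1005 mm, flush with the posts' −y face. 14 pickets, each 100 mm wide, 23 mm thick and 973 mm tall, are fixed to the +y face of the rails with their bottoms at z = 34 mm, evenly spaced across the span with equal gaps (rounded down to the nearest mm) at the −x end and between each pair — any rounding remainder accumulates at the +x end.

The fence section sits inside the house frame, centred.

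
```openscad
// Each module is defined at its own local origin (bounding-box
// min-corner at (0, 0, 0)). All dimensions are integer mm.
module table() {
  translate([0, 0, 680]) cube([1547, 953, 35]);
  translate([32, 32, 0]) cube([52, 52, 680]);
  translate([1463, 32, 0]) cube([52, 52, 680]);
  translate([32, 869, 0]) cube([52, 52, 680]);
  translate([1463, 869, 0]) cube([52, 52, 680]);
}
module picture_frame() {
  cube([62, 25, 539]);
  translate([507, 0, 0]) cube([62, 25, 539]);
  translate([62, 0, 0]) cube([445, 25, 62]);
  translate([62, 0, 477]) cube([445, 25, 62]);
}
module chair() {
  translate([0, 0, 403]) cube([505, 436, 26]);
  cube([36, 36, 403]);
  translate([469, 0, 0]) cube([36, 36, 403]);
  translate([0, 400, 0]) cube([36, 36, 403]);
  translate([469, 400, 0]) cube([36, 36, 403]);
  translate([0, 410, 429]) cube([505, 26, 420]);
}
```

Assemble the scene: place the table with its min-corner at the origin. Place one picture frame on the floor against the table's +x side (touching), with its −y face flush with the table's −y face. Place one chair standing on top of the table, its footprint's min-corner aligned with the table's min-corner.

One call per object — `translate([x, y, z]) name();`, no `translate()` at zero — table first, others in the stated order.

table();
translate([1547, 0, 0]) picture_frame();
translate([0, 0, 715]) chair();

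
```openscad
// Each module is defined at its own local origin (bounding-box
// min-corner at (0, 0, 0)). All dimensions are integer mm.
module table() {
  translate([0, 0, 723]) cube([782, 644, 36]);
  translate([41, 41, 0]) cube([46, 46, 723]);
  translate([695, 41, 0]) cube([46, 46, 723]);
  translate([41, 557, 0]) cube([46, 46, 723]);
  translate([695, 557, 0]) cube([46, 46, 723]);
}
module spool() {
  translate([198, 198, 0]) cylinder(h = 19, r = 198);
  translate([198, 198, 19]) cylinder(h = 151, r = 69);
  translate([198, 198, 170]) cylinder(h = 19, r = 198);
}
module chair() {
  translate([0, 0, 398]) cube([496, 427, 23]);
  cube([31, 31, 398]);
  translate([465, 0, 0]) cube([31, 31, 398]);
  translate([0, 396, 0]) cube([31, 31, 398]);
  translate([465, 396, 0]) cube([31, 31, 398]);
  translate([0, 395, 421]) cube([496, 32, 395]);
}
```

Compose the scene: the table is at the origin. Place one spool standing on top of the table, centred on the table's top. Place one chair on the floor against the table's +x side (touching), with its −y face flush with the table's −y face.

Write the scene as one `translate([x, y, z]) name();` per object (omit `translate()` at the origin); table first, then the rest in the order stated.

table();
translate([193, 124, 759]) spool();
translate([782, 0, 0]) chair();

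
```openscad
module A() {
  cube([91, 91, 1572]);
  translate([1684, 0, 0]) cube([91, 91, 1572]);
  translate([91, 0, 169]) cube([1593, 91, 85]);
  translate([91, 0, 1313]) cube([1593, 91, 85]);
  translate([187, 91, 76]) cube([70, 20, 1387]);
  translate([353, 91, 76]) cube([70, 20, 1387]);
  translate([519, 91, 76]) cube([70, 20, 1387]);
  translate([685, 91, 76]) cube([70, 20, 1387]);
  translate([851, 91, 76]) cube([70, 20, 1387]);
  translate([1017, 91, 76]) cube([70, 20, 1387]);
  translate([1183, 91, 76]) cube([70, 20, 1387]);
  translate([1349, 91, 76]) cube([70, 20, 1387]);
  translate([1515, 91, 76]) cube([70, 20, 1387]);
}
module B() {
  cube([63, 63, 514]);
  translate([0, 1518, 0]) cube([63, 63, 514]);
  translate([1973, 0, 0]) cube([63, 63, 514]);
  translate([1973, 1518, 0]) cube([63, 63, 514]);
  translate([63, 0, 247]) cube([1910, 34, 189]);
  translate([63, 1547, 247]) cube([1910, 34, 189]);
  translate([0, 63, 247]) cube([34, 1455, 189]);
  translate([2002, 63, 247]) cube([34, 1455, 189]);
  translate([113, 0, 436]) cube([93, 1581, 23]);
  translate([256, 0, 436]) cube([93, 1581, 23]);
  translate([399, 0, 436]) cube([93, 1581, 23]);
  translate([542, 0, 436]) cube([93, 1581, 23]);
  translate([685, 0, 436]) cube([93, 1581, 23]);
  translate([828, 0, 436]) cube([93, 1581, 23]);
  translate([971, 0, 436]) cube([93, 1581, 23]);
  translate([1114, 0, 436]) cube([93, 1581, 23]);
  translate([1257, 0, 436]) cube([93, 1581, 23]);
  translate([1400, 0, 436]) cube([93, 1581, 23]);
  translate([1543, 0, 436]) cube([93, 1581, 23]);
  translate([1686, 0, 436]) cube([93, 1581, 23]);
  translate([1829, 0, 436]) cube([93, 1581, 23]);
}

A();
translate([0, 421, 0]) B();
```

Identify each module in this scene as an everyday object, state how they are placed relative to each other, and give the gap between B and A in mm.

A is a fence section. B is a bed frame. The bed frame is on the floor beside the fence section on its +y side. The gap between the bed frame and the fence section is 310 mm.

The bed frame's nearest face is 310 mm from the fence section's +y face.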